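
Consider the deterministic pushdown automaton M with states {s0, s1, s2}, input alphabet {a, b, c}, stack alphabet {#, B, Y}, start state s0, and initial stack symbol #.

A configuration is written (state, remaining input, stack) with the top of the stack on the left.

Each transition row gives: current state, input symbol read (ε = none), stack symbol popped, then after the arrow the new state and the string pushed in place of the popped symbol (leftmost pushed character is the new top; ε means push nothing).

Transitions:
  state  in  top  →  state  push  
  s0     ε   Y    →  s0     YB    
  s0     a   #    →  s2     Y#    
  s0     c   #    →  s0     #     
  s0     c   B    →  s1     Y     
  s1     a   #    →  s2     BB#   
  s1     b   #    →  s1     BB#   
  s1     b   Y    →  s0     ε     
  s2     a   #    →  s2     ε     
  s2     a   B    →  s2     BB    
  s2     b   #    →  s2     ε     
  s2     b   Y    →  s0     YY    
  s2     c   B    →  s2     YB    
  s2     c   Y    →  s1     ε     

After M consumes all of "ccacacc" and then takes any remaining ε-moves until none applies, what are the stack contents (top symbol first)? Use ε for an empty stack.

(s0, ccacacc, #)
  read c, top #: go to s0, push # → (s0, cacacc, #)
  read c, top #: go to s0, push # → (s0, acacc, #)
  read a, top #: go to s2, push Y# → (s2, cacc, Y#)
  read c, top Y: go to s1, push ε → (s1, acc, #)
  read a, top #: go to s2, push BB# → (s2, cc, BB#)
  read c, top B: go to s2, push YB → (s2, c, YBB#)
  read c, top Y: go to s1, push ε → (s1, ε, BB#)
All input consumed in state s1 with stack BB#.

BB#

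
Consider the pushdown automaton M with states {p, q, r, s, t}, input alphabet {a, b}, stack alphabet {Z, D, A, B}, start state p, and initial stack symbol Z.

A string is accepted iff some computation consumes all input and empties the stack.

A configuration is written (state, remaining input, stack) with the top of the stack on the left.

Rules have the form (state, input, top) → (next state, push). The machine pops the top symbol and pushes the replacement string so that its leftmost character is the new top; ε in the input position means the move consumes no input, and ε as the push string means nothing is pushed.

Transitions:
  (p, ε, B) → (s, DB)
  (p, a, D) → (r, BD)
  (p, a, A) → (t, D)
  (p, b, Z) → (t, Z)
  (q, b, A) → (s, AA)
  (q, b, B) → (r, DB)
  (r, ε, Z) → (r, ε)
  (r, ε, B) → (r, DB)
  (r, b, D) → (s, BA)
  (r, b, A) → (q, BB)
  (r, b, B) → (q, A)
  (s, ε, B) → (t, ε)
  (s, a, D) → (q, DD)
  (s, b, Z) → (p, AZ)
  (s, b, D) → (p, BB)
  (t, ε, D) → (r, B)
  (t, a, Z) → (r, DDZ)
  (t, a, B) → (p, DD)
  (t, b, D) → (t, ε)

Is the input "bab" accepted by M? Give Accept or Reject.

No computation consumes all input and empties the stack.

Reject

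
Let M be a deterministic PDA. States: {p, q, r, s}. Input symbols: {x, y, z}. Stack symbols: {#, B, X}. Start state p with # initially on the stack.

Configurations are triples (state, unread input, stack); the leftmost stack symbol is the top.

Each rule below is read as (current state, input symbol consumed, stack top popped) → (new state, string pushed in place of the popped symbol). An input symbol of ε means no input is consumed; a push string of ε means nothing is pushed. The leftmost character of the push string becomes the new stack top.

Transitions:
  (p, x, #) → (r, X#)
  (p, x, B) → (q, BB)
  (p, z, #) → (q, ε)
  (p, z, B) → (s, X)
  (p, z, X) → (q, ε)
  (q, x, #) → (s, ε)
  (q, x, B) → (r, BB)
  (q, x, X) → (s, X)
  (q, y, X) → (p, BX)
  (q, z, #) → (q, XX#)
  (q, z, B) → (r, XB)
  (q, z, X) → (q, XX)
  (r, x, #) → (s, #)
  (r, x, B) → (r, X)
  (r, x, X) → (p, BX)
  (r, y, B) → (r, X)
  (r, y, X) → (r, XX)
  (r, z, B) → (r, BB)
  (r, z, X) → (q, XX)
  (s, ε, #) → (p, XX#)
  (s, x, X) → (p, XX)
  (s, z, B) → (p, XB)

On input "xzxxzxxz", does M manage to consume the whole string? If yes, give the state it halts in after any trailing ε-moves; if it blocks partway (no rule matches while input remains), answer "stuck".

q

(p, xzxxzxxz, #) ⊢ (r, zxxzxxz, X#) ⊢ (q, xxzxxz, XX#) ⊢ (s, xzxxz, XX#) ⊢ (p, zxxz, XXX#) ⊢ (q, xxz, XX#) ⊢ (s, xz, XX#) ⊢ (p, z, XXX#) ⊢ (q, ε, XX#)
All input consumed; M is in state q.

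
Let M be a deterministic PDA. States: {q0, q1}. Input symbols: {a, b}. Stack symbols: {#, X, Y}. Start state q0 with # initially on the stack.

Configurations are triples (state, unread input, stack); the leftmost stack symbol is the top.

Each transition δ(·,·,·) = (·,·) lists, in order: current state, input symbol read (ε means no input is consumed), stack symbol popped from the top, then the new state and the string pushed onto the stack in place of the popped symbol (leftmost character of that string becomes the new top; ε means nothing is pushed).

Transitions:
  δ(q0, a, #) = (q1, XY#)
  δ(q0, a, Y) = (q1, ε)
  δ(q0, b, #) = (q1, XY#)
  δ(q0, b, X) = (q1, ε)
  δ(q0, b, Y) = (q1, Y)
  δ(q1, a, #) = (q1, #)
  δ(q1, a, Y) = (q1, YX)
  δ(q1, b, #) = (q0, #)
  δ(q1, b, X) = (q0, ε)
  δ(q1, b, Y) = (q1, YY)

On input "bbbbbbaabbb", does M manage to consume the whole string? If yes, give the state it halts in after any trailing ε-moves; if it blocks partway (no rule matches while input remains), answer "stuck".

(q0, bbbbbbaabbb, #)
  read b, top #: go to q1, push XY# → (q1, bbbbbaabbb, XY#)
  read b, top X: go to q0, push ε → (q0, bbbbaabbb, Y#)
  read b, top Y: go to q1, push Y → (q1, bbbaabbb, Y#)
  read b, top Y: go to q1, push YY → (q1, bbaabbb, YY#)
  read b, top Y: go to q1, push YY → (q1, baabbb, YYY#)
  read b, top Y: go to q1, push YY → (q1, aabbb, YYYY#)
  read a, top Y: go to q1, push YX → (q1, abbb, YXYYY#)
  read a, top Y: go to q1, push YX → (q1, bbb, YXXYYY#)
  read b, top Y: go to q1, push YY → (q1, bb, YYXXYYY#)
  read b, top Y: go to q1, push YY → (q1, b, YYYXXYYY#)
  read b, top Y: go to q1, push YY → (q1, ε, YYYYXXYYY#)
All input consumed; M is in state q1.

q1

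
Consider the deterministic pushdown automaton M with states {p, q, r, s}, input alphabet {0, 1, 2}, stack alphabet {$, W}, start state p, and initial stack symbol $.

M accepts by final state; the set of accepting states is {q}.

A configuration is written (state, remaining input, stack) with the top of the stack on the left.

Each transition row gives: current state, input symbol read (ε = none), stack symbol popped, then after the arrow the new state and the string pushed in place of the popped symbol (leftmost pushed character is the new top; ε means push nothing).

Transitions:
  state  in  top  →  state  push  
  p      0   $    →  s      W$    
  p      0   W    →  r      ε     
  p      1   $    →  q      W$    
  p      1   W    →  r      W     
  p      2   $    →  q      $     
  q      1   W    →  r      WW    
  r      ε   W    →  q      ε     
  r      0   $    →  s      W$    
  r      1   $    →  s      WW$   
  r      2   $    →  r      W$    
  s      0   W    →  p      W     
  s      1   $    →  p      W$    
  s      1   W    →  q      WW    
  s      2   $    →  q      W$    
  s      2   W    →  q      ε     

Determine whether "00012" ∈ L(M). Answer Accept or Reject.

(p, 00012, $) ⊢ (s, 0012, W$) ⊢ (p, 012, W$) ⊢ (r, 12, $) ⊢ (s, 2, WW$) ⊢ (q, ε, W$)
All input consumed; state q ∈ F.

Accept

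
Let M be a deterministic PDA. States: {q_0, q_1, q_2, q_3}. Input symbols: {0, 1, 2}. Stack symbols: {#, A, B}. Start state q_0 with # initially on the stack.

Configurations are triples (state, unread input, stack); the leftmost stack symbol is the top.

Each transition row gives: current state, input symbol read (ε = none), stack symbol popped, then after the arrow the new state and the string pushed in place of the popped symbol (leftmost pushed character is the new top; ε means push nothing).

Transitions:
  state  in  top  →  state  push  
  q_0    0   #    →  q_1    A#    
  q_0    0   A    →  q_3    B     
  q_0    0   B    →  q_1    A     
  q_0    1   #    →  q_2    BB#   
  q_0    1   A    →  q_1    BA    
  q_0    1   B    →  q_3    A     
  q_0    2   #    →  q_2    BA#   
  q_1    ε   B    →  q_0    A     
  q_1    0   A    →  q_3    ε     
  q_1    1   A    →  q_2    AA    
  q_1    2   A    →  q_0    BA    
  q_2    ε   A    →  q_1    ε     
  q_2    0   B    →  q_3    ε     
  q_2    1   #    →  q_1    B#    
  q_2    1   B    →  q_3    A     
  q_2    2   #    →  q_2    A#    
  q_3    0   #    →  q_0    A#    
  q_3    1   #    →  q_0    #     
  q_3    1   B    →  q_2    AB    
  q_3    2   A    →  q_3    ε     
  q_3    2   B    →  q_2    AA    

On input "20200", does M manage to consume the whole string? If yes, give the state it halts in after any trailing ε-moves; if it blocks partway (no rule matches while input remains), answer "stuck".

q_3

(q_0, 20200, #)
  read 2, top #: go to q_2, push BA# → (q_2, 0200, BA#)
  read 0, top B: go to q_3, push ε → (q_3, 200, A#)
  read 2, top A: go to q_3, push ε → (q_3, 00, #)
  read 0, top #: go to q_0, push A# → (q_0, 0, A#)
  read 0, top A: go to q_3, push B → (q_3, ε, B#)
All input consumed; M is in state q_3.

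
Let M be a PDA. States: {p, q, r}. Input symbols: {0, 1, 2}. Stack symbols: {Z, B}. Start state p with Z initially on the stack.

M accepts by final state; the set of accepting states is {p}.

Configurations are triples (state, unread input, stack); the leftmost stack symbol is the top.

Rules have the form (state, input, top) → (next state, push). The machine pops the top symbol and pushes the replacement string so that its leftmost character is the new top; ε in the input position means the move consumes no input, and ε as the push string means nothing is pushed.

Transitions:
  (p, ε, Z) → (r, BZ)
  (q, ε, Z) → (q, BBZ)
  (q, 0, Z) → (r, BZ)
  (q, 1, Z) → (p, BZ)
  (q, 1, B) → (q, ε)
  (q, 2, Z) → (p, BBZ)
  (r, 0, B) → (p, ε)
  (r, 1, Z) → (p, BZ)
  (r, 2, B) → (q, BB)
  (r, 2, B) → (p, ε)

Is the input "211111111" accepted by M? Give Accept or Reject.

No computation consumes all input and reaches a final state.

Reject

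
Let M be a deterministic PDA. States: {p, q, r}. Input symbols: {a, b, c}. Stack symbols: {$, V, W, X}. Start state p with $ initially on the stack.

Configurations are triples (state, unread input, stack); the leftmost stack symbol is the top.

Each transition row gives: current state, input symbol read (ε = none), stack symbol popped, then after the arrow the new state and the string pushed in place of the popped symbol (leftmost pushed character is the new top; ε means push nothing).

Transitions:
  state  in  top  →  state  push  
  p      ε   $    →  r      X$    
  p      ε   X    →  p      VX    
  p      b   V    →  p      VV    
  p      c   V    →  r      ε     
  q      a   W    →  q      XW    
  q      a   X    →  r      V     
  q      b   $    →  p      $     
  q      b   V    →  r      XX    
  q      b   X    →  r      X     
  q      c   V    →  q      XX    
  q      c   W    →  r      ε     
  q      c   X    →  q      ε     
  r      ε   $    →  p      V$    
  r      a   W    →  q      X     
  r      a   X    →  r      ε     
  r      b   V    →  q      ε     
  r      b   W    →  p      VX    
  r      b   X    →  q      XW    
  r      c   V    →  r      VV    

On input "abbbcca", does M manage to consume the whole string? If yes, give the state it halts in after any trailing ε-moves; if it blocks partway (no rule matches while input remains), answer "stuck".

stuck

(p, abbbcca, $) ⊢ (r, abbbcca, X$) ⊢ (r, bbbcca, $) ⊢ (p, bbbcca, V$) ⊢ (p, bbcca, VV$) ⊢ (p, bcca, VVV$) ⊢ (p, cca, VVVV$) ⊢ (r, ca, VVV$) ⊢ (r, a, VVVV$)
No transition for (r, a, top V); M blocks with input a remaining.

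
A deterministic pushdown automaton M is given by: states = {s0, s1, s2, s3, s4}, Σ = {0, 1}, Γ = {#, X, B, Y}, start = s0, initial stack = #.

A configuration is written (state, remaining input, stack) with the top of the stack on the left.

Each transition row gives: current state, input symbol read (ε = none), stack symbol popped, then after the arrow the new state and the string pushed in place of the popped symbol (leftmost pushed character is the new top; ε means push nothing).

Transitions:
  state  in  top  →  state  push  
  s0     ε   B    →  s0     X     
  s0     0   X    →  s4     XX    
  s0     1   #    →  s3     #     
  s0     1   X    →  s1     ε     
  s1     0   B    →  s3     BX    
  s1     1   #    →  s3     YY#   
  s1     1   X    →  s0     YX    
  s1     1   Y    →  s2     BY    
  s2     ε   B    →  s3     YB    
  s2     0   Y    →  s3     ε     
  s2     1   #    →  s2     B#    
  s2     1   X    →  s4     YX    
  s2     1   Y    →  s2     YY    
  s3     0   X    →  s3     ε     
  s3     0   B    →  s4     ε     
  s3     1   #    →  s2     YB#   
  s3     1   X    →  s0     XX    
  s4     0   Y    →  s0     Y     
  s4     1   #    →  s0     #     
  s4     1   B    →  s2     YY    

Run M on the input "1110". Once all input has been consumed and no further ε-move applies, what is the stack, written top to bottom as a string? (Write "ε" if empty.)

YB#

(s0, 1110, #)
  read 1, top #: go to s3, push # → (s3, 110, #)
  read 1, top #: go to s2, push YB# → (s2, 10, YB#)
  read 1, top Y: go to s2, push YY → (s2, 0, YYB#)
  read 0, top Y: go to s3, push ε → (s3, ε, YB#)
All input consumed in state s3 with stack YB#.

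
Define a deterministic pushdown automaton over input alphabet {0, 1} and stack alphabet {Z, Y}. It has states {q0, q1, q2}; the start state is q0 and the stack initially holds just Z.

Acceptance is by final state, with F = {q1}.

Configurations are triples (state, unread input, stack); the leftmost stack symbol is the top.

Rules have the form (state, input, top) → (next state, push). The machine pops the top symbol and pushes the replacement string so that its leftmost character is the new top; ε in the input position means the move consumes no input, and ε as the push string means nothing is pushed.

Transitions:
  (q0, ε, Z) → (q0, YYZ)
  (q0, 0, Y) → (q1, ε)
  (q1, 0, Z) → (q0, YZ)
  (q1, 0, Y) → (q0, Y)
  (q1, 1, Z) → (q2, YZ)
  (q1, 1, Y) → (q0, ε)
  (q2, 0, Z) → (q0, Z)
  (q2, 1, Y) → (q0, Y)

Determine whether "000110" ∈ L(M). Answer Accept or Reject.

Accept

(q0, 000110, Z) ⊢ (q0, 000110, YYZ) ⊢ (q1, 00110, YZ) ⊢ (q0, 0110, YZ) ⊢ (q1, 110, Z) ⊢ (q2, 10, YZ) ⊢ (q0, 0, YZ) ⊢ (q1, ε, Z)
All input consumed; state q1 ∈ F.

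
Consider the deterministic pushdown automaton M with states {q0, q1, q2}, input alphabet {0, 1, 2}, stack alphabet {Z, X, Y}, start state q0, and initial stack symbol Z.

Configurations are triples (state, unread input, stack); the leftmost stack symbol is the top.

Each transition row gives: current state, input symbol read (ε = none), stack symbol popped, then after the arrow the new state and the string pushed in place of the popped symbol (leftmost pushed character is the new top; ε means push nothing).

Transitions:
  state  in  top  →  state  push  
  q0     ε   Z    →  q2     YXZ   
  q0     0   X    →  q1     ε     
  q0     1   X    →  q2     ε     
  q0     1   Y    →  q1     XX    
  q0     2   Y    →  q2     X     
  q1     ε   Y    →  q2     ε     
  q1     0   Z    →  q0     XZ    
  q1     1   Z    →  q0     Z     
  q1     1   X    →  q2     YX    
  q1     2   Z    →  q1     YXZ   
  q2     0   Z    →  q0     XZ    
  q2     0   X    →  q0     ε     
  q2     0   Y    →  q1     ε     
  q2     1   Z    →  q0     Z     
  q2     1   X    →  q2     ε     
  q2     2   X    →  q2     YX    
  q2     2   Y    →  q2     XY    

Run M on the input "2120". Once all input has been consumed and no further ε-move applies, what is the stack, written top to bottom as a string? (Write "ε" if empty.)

(q0, 2120, Z) ⊢ (q2, 2120, YXZ) ⊢ (q2, 120, XYXZ) ⊢ (q2, 20, YXZ) ⊢ (q2, 0, XYXZ) ⊢ (q0, ε, YXZ)
All input consumed in state q0 with stack YXZ.

YXZ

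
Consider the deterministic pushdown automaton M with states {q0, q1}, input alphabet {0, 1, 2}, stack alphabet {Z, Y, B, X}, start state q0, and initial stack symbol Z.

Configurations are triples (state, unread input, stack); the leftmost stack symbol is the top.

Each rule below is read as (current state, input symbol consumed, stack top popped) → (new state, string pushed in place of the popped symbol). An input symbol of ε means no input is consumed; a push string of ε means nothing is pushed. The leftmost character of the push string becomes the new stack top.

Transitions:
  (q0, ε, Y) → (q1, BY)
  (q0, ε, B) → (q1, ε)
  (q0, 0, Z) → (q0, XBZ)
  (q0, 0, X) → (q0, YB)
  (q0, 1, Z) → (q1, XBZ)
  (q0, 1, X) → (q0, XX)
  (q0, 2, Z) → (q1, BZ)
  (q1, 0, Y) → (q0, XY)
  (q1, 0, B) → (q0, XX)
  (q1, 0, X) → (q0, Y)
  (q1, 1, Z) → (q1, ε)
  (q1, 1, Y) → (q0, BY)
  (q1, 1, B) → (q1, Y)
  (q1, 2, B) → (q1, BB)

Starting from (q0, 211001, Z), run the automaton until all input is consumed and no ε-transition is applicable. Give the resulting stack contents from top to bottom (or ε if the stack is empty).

YYBYZ

(q0, 211001, Z) ⊢ (q1, 11001, BZ) ⊢ (q1, 1001, YZ) ⊢ (q0, 001, BYZ) ⊢ (q1, 001, YZ) ⊢ (q0, 01, XYZ) ⊢ (q0, 1, YBYZ) ⊢ (q1, 1, BYBYZ) ⊢ (q1, ε, YYBYZ)
All input consumed in state q1 with stack YYBYZ.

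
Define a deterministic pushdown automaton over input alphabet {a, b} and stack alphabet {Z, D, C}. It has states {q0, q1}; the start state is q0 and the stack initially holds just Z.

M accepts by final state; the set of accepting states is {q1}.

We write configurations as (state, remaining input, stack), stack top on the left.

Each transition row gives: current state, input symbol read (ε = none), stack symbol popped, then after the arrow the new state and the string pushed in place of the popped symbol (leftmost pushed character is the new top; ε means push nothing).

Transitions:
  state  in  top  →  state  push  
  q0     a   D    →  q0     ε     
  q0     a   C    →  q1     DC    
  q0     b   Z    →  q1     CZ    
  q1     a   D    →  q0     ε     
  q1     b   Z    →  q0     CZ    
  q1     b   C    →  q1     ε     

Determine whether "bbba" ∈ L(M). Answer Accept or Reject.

Accept

(q0, bbba, Z) ⊢ (q1, bba, CZ) ⊢ (q1, ba, Z) ⊢ (q0, a, CZ) ⊢ (q1, ε, DCZ)
All input consumed; state q1 ∈ F.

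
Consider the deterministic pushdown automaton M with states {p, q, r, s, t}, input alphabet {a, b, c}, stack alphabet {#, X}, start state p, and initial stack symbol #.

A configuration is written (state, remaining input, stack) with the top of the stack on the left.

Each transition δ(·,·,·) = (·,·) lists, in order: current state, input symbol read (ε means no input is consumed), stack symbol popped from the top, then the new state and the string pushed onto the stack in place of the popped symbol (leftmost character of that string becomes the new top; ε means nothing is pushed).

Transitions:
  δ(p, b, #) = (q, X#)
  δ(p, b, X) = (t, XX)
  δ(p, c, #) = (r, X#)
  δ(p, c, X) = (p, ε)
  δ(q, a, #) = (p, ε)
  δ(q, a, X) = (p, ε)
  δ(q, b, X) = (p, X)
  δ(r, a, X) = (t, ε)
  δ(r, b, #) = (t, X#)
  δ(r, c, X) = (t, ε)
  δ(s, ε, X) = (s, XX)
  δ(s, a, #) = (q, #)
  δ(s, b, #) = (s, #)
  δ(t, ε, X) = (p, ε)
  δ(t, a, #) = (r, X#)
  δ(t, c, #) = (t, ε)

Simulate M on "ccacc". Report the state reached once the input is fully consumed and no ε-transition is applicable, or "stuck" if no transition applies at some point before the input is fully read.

(p, ccacc, #)
  read c, top #: go to r, push X# → (r, cacc, X#)
  read c, top X: go to t, push ε → (t, acc, #)
  read a, top #: go to r, push X# → (r, cc, X#)
  read c, top X: go to t, push ε → (t, c, #)
  read c, top #: go to t, push ε → (t, ε, ε)
All input consumed; M is in state t.

t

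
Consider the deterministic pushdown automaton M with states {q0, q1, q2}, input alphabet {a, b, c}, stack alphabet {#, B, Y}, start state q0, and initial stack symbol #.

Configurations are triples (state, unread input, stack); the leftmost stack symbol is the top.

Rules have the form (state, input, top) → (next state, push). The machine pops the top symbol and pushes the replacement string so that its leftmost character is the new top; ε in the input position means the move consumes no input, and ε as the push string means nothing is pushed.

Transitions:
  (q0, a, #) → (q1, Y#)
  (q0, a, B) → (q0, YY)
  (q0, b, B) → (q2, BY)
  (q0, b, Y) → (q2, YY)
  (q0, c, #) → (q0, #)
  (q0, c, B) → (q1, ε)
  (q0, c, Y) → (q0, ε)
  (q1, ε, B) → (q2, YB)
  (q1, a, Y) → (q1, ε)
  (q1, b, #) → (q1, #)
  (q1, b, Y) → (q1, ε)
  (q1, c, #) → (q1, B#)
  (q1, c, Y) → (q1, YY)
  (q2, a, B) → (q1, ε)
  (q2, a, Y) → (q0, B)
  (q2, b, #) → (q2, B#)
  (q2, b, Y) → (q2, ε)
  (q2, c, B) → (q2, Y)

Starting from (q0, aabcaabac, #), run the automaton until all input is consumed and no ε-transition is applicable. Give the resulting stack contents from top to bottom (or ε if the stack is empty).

(q0, aabcaabac, #) ⊢ (q1, abcaabac, Y#) ⊢ (q1, bcaabac, #) ⊢ (q1, caabac, #) ⊢ (q1, aabac, B#) ⊢ (q2, aabac, YB#) ⊢ (q0, abac, BB#) ⊢ (q0, bac, YYB#) ⊢ (q2, ac, YYYB#) ⊢ (q0, c, BYYB#) ⊢ (q1, ε, YYB#)
All input consumed in state q1 with stack YYB#.

YYB#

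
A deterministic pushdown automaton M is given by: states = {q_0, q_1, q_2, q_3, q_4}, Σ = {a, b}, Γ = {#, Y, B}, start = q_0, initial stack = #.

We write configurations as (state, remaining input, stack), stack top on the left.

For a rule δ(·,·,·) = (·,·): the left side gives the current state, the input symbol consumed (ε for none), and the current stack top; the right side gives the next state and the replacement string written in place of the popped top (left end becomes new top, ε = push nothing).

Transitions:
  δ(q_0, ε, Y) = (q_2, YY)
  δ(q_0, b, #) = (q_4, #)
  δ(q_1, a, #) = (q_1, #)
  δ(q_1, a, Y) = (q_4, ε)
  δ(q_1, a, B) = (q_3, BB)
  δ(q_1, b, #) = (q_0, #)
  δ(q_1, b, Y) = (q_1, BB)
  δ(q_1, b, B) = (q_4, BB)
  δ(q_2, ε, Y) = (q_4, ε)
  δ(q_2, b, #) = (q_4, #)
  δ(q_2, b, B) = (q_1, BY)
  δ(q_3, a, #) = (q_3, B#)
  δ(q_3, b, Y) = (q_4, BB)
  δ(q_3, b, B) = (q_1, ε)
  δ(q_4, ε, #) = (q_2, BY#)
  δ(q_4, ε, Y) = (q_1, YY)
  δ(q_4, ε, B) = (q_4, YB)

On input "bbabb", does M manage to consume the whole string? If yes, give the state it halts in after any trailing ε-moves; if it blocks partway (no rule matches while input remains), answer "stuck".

q_1

(q_0, bbabb, #)
  read b, top #: go to q_4, push # → (q_4, babb, #)
  ε-move, top #: go to q_2, push BY# → (q_2, babb, BY#)
  read b, top B: go to q_1, push BY → (q_1, abb, BYY#)
  read a, top B: go to q_3, push BB → (q_3, bb, BBYY#)
  read b, top B: go to q_1, push ε → (q_1, b, BYY#)
  read b, top B: go to q_4, push BB → (q_4, ε, BBYY#)
  ε-move, top B: go to q_4, push YB → (q_4, ε, YBBYY#)
  ε-move, top Y: go to q_1, push YY → (q_1, ε, YYBBYY#)
All input consumed; M is in state q_1.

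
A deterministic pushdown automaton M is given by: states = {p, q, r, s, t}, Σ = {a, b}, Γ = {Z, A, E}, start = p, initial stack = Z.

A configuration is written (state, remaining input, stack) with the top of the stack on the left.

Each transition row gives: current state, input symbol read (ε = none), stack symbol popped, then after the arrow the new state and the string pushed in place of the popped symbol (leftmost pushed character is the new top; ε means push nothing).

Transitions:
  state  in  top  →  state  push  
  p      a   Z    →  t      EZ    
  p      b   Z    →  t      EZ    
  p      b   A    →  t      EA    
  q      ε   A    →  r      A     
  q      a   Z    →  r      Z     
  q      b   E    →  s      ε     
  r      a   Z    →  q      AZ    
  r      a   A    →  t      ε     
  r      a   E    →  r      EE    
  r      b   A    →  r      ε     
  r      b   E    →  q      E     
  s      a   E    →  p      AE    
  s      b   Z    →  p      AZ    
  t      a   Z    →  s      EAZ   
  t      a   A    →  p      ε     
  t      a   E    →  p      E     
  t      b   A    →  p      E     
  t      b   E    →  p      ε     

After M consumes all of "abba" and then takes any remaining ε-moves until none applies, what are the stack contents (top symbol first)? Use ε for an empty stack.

(p, abba, Z)
  read a, top Z: go to t, push EZ → (t, bba, EZ)
  read b, top E: go to p, push ε → (p, ba, Z)
  read b, top Z: go to t, push EZ → (t, a, EZ)
  read a, top E: go to p, push E → (p, ε, EZ)
All input consumed in state p with stack EZ.

EZ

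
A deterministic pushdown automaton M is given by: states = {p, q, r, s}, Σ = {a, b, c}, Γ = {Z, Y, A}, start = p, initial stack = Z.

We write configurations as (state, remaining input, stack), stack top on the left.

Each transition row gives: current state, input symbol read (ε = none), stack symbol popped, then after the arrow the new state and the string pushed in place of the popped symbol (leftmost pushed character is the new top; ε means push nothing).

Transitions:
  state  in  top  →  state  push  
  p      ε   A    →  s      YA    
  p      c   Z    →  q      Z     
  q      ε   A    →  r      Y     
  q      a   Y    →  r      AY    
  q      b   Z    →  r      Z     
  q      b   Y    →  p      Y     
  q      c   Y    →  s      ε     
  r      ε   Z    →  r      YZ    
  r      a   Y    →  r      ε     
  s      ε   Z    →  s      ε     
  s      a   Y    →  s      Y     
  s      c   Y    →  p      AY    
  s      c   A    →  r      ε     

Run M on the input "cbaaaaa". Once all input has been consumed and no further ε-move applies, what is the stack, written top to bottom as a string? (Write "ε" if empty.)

YZ

(p, cbaaaaa, Z)
  read c, top Z: go to q, push Z → (q, baaaaa, Z)
  read b, top Z: go to r, push Z → (r, aaaaa, Z)
  ε-move, top Z: go to r, push YZ → (r, aaaaa, YZ)
  read a, top Y: go to r, push ε → (r, aaaa, Z)
  ε-move, top Z: go to r, push YZ → (r, aaaa, YZ)
  read a, top Y: go to r, push ε → (r, aaa, Z)
  ε-move, top Z: go to r, push YZ → (r, aaa, YZ)
  read a, top Y: go to r, push ε → (r, aa, Z)
  ε-move, top Z: go to r, push YZ → (r, aa, YZ)
  read a, top Y: go to r, push ε → (r, a, Z)
  ε-move, top Z: go to r, push YZ → (r, a, YZ)
  read a, top Y: go to r, push ε → (r, ε, Z)
  ε-move, top Z: go to r, push YZ → (r, ε, YZ)
All input consumed in state r with stack YZ.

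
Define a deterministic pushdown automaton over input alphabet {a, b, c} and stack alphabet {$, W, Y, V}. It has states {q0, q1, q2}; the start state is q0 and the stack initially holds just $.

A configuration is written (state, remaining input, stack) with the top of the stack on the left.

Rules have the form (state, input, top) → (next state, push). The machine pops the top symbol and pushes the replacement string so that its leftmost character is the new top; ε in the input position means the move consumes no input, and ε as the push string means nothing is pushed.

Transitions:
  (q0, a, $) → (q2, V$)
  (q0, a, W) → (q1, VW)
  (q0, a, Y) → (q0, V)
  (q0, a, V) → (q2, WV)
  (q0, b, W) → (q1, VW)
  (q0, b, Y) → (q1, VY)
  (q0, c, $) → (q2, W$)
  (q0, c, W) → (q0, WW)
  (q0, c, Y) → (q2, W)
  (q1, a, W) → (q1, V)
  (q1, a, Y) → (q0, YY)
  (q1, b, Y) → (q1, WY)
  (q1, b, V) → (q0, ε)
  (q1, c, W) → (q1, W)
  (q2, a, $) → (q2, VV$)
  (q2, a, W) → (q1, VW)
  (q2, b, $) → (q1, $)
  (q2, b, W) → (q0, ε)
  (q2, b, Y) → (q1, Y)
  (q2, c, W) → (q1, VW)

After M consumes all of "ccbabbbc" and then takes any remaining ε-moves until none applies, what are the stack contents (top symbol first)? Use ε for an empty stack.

WW$

(q0, ccbabbbc, $)
  read c, top $: go to q2, push W$ → (q2, cbabbbc, W$)
  read c, top W: go to q1, push VW → (q1, babbbc, VW$)
  read b, top V: go to q0, push ε → (q0, abbbc, W$)
  read a, top W: go to q1, push VW → (q1, bbbc, VW$)
  read b, top V: go to q0, push ε → (q0, bbc, W$)
  read b, top W: go to q1, push VW → (q1, bc, VW$)
  read b, top V: go to q0, push ε → (q0, c, W$)
  read c, top W: go to q0, push WW → (q0, ε, WW$)
All input consumed in state q0 with stack WW$.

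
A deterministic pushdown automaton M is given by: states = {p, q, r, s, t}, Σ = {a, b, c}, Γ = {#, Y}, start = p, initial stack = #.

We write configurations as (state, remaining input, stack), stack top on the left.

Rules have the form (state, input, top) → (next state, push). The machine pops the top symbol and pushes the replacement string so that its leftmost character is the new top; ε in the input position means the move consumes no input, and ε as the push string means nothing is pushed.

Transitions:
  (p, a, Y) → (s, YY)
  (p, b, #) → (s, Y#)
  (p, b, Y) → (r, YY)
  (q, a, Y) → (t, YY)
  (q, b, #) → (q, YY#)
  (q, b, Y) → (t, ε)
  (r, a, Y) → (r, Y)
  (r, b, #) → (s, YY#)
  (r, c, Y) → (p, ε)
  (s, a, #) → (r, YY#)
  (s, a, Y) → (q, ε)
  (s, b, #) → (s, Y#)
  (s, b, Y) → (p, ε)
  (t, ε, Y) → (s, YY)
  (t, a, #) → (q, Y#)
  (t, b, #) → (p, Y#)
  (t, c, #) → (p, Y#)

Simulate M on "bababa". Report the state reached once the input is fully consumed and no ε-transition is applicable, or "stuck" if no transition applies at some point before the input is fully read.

s

(p, bababa, #)
  read b, top #: go to s, push Y# → (s, ababa, Y#)
  read a, top Y: go to q, push ε → (q, baba, #)
  read b, top #: go to q, push YY# → (q, aba, YY#)
  read a, top Y: go to t, push YY → (t, ba, YYY#)
  ε-move, top Y: go to s, push YY → (s, ba, YYYY#)
  read b, top Y: go to p, push ε → (p, a, YYY#)
  read a, top Y: go to s, push YY → (s, ε, YYYY#)
All input consumed; M is in state s.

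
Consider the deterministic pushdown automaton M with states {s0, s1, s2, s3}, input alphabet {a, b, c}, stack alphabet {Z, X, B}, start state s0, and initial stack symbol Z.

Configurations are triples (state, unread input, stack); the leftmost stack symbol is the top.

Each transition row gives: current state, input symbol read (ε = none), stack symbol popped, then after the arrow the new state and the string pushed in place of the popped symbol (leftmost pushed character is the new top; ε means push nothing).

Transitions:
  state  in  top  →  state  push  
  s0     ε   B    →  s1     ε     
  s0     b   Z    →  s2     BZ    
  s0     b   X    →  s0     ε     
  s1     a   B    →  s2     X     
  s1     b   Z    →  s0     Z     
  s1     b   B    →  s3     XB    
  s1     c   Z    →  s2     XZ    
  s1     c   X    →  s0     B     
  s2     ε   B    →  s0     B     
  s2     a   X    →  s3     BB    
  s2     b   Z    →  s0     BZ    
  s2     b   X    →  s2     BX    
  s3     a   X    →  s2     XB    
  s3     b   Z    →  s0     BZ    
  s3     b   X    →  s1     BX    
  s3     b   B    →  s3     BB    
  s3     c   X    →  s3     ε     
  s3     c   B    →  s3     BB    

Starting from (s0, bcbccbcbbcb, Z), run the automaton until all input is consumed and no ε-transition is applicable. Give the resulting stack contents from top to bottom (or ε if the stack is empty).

(s0, bcbccbcbbcb, Z)
  read b, top Z: go to s2, push BZ → (s2, cbccbcbbcb, BZ)
  ε-move, top B: go to s0, push B → (s0, cbccbcbbcb, BZ)
  ε-move, top B: go to s1, push ε → (s1, cbccbcbbcb, Z)
  read c, top Z: go to s2, push XZ → (s2, bccbcbbcb, XZ)
  read b, top X: go to s2, push BX → (s2, ccbcbbcb, BXZ)
  ε-move, top B: go to s0, push B → (s0, ccbcbbcb, BXZ)
  ε-move, top B: go to s1, push ε → (s1, ccbcbbcb, XZ)
  read c, top X: go to s0, push B → (s0, cbcbbcb, BZ)
  ε-move, top B: go to s1, push ε → (s1, cbcbbcb, Z)
  read c, top Z: go to s2, push XZ → (s2, bcbbcb, XZ)
  read b, top X: go to s2, push BX → (s2, cbbcb, BXZ)
  ε-move, top B: go to s0, push B → (s0, cbbcb, BXZ)
  ε-move, top B: go to s1, push ε → (s1, cbbcb, XZ)
  read c, top X: go to s0, push B → (s0, bbcb, BZ)
  ε-move, top B: go to s1, push ε → (s1, bbcb, Z)
  read b, top Z: go to s0, push Z → (s0, bcb, Z)
  read b, top Z: go to s2, push BZ → (s2, cb, BZ)
  ε-move, top B: go to s0, push B → (s0, cb, BZ)
  ε-move, top B: go to s1, push ε → (s1, cb, Z)
  read c, top Z: go to s2, push XZ → (s2, b, XZ)
  read b, top X: go to s2, push BX → (s2, ε, BXZ)
  ε-move, top B: go to s0, push B → (s0, ε, BXZ)
  ε-move, top B: go to s1, push ε → (s1, ε, XZ)
All input consumed in state s1 with stack XZ.

XZ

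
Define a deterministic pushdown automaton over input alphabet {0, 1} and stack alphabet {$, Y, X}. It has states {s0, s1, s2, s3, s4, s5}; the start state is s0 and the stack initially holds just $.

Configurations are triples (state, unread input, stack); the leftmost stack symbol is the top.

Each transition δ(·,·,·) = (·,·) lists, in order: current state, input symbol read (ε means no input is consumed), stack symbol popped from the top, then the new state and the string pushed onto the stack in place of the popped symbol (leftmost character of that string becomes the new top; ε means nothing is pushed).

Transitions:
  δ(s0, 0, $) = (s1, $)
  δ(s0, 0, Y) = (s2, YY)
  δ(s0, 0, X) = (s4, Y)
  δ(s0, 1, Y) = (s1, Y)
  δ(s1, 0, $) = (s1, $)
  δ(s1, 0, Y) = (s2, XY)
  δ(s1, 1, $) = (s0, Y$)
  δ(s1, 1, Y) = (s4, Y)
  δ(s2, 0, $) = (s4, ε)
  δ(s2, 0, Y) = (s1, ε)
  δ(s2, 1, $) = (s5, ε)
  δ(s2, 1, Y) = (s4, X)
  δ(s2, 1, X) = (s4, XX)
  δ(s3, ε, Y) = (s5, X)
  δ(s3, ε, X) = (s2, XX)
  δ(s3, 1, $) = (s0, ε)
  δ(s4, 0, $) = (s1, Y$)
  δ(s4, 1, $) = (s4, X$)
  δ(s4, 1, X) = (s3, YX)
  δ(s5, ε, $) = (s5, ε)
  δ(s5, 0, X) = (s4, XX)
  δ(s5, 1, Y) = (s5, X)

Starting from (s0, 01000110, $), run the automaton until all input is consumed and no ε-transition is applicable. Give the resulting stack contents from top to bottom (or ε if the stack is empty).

(s0, 01000110, $) ⊢ (s1, 1000110, $) ⊢ (s0, 000110, Y$) ⊢ (s2, 00110, YY$) ⊢ (s1, 0110, Y$) ⊢ (s2, 110, XY$) ⊢ (s4, 10, XXY$) ⊢ (s3, 0, YXXY$) ⊢ (s5, 0, XXXY$) ⊢ (s4, ε, XXXXY$)
All input consumed in state s4 with stack XXXXY$.

XXXXY$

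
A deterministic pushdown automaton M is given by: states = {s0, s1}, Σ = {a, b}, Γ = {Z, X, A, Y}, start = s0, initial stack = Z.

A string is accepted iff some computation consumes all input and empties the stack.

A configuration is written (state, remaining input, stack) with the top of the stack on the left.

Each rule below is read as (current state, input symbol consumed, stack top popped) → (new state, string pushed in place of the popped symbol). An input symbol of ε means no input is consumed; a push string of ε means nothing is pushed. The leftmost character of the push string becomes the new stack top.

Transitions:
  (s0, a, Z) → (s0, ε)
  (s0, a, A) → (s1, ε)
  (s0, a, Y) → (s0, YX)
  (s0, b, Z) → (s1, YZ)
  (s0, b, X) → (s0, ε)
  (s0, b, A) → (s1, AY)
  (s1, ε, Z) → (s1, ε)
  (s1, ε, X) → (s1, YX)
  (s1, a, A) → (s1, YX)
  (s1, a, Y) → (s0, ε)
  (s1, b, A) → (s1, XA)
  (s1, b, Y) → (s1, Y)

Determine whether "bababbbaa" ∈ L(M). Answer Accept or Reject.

(s0, bababbbaa, Z)
  read b, top Z: go to s1, push YZ → (s1, ababbbaa, YZ)
  read a, top Y: go to s0, push ε → (s0, babbbaa, Z)
  read b, top Z: go to s1, push YZ → (s1, abbbaa, YZ)
  read a, top Y: go to s0, push ε → (s0, bbbaa, Z)
  read b, top Z: go to s1, push YZ → (s1, bbaa, YZ)
  read b, top Y: go to s1, push Y → (s1, baa, YZ)
  read b, top Y: go to s1, push Y → (s1, aa, YZ)
  read a, top Y: go to s0, push ε → (s0, a, Z)
  read a, top Z: go to s0, push ε → (s0, ε, ε)
All input consumed and the stack is empty.

Accept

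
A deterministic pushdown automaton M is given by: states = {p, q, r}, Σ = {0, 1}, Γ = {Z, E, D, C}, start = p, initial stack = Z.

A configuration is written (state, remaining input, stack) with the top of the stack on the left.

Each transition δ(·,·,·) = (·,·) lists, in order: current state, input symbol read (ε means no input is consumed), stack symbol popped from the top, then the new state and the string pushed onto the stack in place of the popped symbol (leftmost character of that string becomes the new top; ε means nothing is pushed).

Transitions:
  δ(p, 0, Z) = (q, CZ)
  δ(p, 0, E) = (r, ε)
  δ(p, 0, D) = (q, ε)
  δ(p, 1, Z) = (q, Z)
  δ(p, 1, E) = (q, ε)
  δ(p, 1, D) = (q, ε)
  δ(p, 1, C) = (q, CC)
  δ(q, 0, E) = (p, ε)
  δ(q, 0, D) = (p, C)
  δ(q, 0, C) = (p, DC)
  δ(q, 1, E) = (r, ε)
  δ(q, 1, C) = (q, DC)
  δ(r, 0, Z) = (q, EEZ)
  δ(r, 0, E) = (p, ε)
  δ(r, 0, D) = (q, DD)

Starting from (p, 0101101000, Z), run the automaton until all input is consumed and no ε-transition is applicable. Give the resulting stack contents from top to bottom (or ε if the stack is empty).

(p, 0101101000, Z)
  read 0, top Z: go to q, push CZ → (q, 101101000, CZ)
  read 1, top C: go to q, push DC → (q, 01101000, DCZ)
  read 0, top D: go to p, push C → (p, 1101000, CCZ)
  read 1, top C: go to q, push CC → (q, 101000, CCCZ)
  read 1, top C: go to q, push DC → (q, 01000, DCCCZ)
  read 0, top D: go to p, push C → (p, 1000, CCCCZ)
  read 1, top C: go to q, push CC → (q, 000, CCCCCZ)
  read 0, top C: go to p, push DC → (p, 00, DCCCCCZ)
  read 0, top D: go to q, push ε → (q, 0, CCCCCZ)
  read 0, top C: go to p, push DC → (p, ε, DCCCCCZ)
All input consumed in state p with stack DCCCCCZ.

DCCCCCZ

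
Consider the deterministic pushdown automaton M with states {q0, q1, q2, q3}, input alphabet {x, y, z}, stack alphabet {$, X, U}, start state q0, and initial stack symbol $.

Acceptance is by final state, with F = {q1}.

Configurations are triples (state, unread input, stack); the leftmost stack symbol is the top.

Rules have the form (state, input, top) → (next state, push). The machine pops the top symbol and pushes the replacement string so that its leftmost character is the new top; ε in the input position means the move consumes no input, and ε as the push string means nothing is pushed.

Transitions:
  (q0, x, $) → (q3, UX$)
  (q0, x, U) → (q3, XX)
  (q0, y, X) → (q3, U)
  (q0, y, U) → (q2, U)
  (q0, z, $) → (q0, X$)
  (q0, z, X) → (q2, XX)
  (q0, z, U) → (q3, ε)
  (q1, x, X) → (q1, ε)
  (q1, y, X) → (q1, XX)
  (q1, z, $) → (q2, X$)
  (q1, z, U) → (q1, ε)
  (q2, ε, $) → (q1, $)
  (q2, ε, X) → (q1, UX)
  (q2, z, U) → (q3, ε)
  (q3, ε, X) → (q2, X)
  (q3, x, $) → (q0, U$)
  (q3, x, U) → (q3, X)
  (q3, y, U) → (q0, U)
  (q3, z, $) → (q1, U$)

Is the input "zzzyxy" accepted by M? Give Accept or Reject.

Accept

(q0, zzzyxy, $) ⊢ (q0, zzyxy, X$) ⊢ (q2, zyxy, XX$) ⊢ (q1, zyxy, UXX$) ⊢ (q1, yxy, XX$) ⊢ (q1, xy, XXX$) ⊢ (q1, y, XX$) ⊢ (q1, ε, XXX$)
All input consumed; state q1 ∈ F.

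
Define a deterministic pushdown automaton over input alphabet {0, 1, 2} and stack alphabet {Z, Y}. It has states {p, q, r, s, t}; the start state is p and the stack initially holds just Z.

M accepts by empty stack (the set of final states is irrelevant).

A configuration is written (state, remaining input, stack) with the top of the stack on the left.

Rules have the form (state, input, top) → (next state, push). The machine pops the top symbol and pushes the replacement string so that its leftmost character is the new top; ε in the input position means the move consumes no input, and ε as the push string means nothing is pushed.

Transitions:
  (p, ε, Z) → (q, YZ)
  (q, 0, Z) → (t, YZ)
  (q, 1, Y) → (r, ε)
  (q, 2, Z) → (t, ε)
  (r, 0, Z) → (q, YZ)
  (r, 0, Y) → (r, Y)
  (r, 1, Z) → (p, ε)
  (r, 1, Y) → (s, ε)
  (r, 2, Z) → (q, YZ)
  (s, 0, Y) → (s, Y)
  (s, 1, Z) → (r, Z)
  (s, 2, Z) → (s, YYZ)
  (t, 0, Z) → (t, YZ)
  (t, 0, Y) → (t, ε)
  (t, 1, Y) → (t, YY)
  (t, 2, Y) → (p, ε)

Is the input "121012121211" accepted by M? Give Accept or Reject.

Accept

(p, 121012121211, Z)
  ε-move, top Z: go to q, push YZ → (q, 121012121211, YZ)
  read 1, top Y: go to r, push ε → (r, 21012121211, Z)
  read 2, top Z: go to q, push YZ → (q, 1012121211, YZ)
  read 1, top Y: go to r, push ε → (r, 012121211, Z)
  read 0, top Z: go to q, push YZ → (q, 12121211, YZ)
  read 1, top Y: go to r, push ε → (r, 2121211, Z)
  read 2, top Z: go to q, push YZ → (q, 121211, YZ)
  read 1, top Y: go to r, push ε → (r, 21211, Z)
  read 2, top Z: go to q, push YZ → (q, 1211, YZ)
  read 1, top Y: go to r, push ε → (r, 211, Z)
  read 2, top Z: go to q, push YZ → (q, 11, YZ)
  read 1, top Y: go to r, push ε → (r, 1, Z)
  read 1, top Z: go to p, push ε → (p, ε, ε)
All input consumed and the stack is empty.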